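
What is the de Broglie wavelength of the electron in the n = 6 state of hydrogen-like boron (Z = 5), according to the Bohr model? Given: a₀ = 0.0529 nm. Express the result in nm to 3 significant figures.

0.399 nm

The Bohr quantisation condition is nλ = 2πr_n.
r_n = n²a₀/Z = 0.381 nm
λ = 2πr_n/n = 2π·0.381/6 = 0.399 nm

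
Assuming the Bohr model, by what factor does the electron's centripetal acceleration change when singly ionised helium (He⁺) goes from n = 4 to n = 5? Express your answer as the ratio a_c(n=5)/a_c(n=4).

256/625

a_c ∝ Z^3 · n^-4; with Z fixed, a_c ∝ n^-4.
a_c(n=5)/a_c(n=4) = (5/4)^-4 = 256/625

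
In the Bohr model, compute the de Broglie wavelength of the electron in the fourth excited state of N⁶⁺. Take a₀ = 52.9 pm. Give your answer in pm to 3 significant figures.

237 pm

The Bohr quantisation condition is nλ = 2πr_n.
r_n = n²a₀/Z = 189 pm
λ = 2πr_n/n = 2π·189/5 = 237 pm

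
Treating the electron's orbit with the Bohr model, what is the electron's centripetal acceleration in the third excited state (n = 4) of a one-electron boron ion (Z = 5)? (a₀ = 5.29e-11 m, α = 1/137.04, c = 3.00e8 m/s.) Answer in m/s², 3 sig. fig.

r = n²a₀/Z = 1.69e-10 m, v = Zαc/n = 2.74e6 m/s
a = v²/r = (2.74e6)² / 1.69e-10 = 4.42e22 m/s²

4.42e22 m/s²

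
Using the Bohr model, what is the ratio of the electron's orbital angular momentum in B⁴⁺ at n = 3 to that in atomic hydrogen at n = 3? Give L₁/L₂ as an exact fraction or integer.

L = nℏ is independent of Z.
L₁/L₂ = n₁/n₂ = 3/3 = 1

1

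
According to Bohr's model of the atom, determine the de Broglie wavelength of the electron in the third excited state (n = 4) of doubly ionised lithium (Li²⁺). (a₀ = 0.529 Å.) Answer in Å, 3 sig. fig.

4.43 Å

The Bohr quantisation condition is nλ = 2πr_n.
r_n = n²a₀/Z = 2.82 Å
λ = 2πr_n/n = 2π·2.82/4 = 4.43 Å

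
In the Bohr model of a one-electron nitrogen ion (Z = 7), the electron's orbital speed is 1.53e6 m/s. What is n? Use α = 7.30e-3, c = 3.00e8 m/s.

v_n = Zαc/n ⇒ n = Zαc/v = 7 × 0.00730 × 3.00e8 / 1.53e6 ≈ 10.02
n = 10

10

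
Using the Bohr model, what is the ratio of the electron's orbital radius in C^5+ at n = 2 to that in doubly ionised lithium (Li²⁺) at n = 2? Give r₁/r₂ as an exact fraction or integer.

1/2

r ∝ Z^-1 · n^2
r₁/r₂ = (6/3)^-1 · (2/2)^2 = 1/2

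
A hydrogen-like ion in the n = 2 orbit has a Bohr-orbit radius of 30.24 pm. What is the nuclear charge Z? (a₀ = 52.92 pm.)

7

r_n = n²a₀/Z ⇒ Z = n²a₀/r = 2² × 52.92 / 30.24 ≈ 7.00
Z = 7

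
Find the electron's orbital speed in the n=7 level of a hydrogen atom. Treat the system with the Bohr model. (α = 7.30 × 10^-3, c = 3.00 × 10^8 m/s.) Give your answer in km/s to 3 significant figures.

v_n = Zαc/n = 1 × 0.00730 × 3.00 × 10^8 / 7
    = 313 km/s

313 km/s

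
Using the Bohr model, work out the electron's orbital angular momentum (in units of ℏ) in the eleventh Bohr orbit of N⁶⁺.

11

L_n = nℏ, so L/ℏ = n = 11.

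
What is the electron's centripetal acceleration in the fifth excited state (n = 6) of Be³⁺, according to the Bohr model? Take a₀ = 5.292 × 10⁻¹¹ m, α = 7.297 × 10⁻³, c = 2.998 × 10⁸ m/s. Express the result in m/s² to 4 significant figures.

r = n²a₀/Z = 4.763 × 10⁻¹⁰ m, v = Zαc/n = 1.458 × 10⁶ m/s
a = v²/r = (1.458 × 10⁶)² / 4.763 × 10⁻¹⁰ = 4.466 × 10²¹ m/s²

4.466 × 10²¹ m/s²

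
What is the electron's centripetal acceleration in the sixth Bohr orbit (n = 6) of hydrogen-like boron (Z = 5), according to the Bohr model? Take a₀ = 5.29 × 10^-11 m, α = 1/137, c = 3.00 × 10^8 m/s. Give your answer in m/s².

8.74 × 10^21 m/s²

r = n²a₀/Z = 3.81 × 10^-10 m, v = Zαc/n = 1.82 × 10^6 m/s
a = v²/r = (1.82 × 10^6)² / 3.81 × 10^-10 = 8.74 × 10^21 m/s²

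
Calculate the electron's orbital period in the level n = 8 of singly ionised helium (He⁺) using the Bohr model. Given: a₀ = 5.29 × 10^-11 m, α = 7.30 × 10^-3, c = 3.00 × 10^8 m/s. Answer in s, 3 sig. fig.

r = n²a₀/Z = 8²·5.29 × 10^-11/2 = 1.69 × 10^-9 m
v = Zαc/n = 2·0.00730·3.00 × 10^8/8 = 5.47 × 10^5 m/s
T = 2πr/v = 1.94 × 10^-14 s

1.94 × 10^-14 s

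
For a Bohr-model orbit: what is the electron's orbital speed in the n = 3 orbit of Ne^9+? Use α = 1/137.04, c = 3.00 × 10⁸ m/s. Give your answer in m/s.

7.30 × 10⁶ m/s

v_n = Zαc/n = 10 × 0.00730 × 3.00 × 10⁸ / 3
    = 7.30 × 10⁶ m/s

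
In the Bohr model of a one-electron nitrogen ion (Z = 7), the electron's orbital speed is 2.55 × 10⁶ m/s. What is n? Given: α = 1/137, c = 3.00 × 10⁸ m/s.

6

v_n = Zαc/n ⇒ n = Zαc/v = 7 × 0.00730 × 3.00 × 10⁸ / 2.55 × 10⁶ ≈ 6.01
n = 6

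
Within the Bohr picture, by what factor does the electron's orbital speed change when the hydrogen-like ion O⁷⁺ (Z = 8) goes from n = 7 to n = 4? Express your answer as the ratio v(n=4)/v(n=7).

7/4

v ∝ Z^1 · n^-1; with Z fixed, v ∝ n^-1.
v(n=4)/v(n=7) = (4/7)^-1 = 7/4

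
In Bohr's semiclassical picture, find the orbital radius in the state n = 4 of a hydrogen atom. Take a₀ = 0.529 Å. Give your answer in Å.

r_n = n²a₀/Z = 4² × 0.529 / 1
    = 16 × 0.529 / 1 = 8.46 Å

8.46 Å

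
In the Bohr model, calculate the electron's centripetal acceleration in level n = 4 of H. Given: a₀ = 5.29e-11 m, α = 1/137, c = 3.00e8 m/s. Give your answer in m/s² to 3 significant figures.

3.54e20 m/s²

r = n²a₀/Z = 8.46e-10 m, v = Zαc/n = 5.47e5 m/s
a = v²/r = (5.47e5)² / 8.46e-10 = 3.54e20 m/s²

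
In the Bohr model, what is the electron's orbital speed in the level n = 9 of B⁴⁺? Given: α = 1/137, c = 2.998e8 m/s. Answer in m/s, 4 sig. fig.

v_n = Zαc/n = 5 × 0.007299 × 2.998e8 / 9
    = 1.216e6 m/s

1.216e6 m/s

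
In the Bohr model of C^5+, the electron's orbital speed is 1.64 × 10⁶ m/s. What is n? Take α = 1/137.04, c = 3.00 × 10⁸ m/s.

v_n = Zαc/n ⇒ n = Zαc/v = 6 × 0.00730 × 3.00 × 10⁸ / 1.64 × 10⁶ ≈ 8.01
n = 8

8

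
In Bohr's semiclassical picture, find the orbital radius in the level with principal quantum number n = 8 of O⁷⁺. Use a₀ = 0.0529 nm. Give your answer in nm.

0.423 nm

r_n = n²a₀/Z = 8² × 0.0529 / 8
    = 64 × 0.0529 / 8 = 0.423 nm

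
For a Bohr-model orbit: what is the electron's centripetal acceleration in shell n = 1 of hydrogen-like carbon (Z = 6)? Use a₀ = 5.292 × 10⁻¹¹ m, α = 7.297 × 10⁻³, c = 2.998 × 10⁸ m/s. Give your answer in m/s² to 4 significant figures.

r = n²a₀/Z = 8.820 × 10⁻¹² m, v = Zαc/n = 1.313 × 10⁷ m/s
a = v²/r = (1.313 × 10⁷)² / 8.820 × 10⁻¹² = 1.953 × 10²⁵ m/s²

1.953 × 10²⁵ m/s²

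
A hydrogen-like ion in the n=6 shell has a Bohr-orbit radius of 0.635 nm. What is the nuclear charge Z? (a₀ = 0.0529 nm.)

r_n = n²a₀/Z ⇒ Z = n²a₀/r = 6² × 0.0529 / 0.635 ≈ 3.00
Z = 3

3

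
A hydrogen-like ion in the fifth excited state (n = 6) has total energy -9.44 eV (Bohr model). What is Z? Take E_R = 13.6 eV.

E_n = −E_R Z²/n² ⇒ Z² = −E_n n²/E_R = 9.44 × 6² / 13.6 ≈ 24.99
Z = 5

5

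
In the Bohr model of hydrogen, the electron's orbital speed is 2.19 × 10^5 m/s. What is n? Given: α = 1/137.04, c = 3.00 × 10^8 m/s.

v_n = Zαc/n ⇒ n = Zαc/v = 1 × 0.00730 × 3.00 × 10^8 / 2.19 × 10^5 ≈ 10.00
n = 10

10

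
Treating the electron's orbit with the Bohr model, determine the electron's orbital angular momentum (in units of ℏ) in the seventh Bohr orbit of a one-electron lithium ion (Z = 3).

L_n = nℏ, so L/ℏ = n = 7.

7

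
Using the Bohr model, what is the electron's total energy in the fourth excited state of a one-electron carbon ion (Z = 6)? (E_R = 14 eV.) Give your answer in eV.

-20 eV

E_n = −E_R·Z²/n² = −14 × 6²/5² = -20 eV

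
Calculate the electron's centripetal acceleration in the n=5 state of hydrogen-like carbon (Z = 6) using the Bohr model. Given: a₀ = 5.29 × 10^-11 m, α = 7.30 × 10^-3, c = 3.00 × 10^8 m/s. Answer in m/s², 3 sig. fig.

3.13 × 10^22 m/s²

r = n²a₀/Z = 2.20 × 10^-10 m, v = Zαc/n = 2.63 × 10^6 m/s
a = v²/r = (2.63 × 10^6)² / 2.20 × 10^-10 = 3.13 × 10^22 m/s²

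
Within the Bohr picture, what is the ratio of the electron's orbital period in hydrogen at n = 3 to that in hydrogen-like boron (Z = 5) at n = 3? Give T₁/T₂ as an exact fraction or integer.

25

T ∝ Z^-2 · n^3
T₁/T₂ = (1/5)^-2 · (3/3)^3 = 25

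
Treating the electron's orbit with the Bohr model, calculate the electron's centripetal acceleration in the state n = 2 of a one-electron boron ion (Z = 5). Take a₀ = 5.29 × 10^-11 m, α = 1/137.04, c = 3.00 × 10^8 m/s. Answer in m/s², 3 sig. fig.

7.08 × 10^23 m/s²

r = n²a₀/Z = 4.23 × 10^-11 m, v = Zαc/n = 5.47 × 10^6 m/s
a = v²/r = (5.47 × 10^6)² / 4.23 × 10^-11 = 7.08 × 10^23 m/s²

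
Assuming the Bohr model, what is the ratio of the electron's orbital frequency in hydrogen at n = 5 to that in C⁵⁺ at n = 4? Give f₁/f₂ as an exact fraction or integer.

16/1125

f ∝ Z^2 · n^-3
f₁/f₂ = (1/6)^2 · (5/4)^-3 = 16/1125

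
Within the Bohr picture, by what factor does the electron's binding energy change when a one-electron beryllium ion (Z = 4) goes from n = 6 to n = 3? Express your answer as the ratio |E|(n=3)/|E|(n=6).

4

|E| ∝ Z^2 · n^-2; with Z fixed, |E| ∝ n^-2.
|E|(n=3)/|E|(n=6) = (3/6)^-2 = 4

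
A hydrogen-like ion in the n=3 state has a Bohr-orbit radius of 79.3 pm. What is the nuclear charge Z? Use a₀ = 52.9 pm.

r_n = n²a₀/Z ⇒ Z = n²a₀/r = 3² × 52.9 / 79.3 ≈ 6.00
Z = 6

6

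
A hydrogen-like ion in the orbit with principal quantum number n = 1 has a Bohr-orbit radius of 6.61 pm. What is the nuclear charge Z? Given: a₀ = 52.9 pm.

r_n = n²a₀/Z ⇒ Z = n²a₀/r = 1² × 52.9 / 6.61 ≈ 8.00
Z = 8

8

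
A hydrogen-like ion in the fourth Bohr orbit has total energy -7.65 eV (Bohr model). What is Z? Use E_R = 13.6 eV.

E_n = −E_R Z²/n² ⇒ Z² = −E_n n²/E_R = 7.65 × 4² / 13.6 ≈ 9.00
Z = 3

3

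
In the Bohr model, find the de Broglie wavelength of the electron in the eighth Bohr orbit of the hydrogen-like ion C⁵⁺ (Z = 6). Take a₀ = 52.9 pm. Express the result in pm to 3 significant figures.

The Bohr quantisation condition is nλ = 2πr_n.
r_n = n²a₀/Z = 564 pm
λ = 2πr_n/n = 2π·564/8 = 443 pm

443 pm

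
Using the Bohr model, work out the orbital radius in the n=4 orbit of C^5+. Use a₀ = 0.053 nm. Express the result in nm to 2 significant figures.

0.14 nm

r_n = n²a₀/Z = 4² × 0.053 / 6
    = 16 × 0.053 / 6 = 0.14 nm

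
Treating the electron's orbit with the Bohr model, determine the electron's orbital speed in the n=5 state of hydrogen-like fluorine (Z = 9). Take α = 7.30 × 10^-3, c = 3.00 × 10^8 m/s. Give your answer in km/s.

v_n = Zαc/n = 9 × 0.00730 × 3.00 × 10^8 / 5
    = 3940 km/s

3940 km/s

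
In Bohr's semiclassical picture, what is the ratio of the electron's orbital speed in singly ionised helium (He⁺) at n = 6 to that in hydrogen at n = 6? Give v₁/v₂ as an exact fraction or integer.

v ∝ Z^1 · n^-1
v₁/v₂ = (2/1)^1 · (6/6)^-1 = 2

2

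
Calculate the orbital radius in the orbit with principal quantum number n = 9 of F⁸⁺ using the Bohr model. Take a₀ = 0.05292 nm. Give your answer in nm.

r_n = n²a₀/Z = 9² × 0.05292 / 9
    = 81 × 0.05292 / 9 = 0.4763 nm

0.4763 nm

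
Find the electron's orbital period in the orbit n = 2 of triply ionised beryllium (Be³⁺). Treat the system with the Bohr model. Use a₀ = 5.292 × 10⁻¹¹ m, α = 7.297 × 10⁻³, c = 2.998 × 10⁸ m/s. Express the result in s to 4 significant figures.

7.600 × 10⁻¹⁷ s

r = n²a₀/Z = 2²·5.292 × 10⁻¹¹/4 = 5.292 × 10⁻¹¹ m
v = Zαc/n = 4·0.007297·2.998 × 10⁸/2 = 4.375 × 10⁶ m/s
T = 2πr/v = 7.600 × 10⁻¹⁷ s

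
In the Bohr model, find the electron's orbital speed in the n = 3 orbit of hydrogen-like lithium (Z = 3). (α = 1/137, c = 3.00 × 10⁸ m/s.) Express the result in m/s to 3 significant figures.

v_n = Zαc/n = 3 × 0.00730 × 3.00 × 10⁸ / 3
    = 2.19 × 10⁶ m/s

2.19 × 10⁶ m/s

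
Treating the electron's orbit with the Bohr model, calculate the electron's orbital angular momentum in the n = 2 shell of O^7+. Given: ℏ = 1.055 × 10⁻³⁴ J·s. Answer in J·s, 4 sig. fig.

L_n = nℏ = 2 × 1.055 × 10⁻³⁴ = 2.110 × 10⁻³⁴ J·s

2.110 × 10⁻³⁴ J·s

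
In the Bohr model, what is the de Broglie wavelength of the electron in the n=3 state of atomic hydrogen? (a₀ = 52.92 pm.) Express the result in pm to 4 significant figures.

The Bohr quantisation condition is nλ = 2πr_n.
r_n = n²a₀/Z = 476.3 pm
λ = 2πr_n/n = 2π·476.3/3 = 997.5 pm

997.5 pm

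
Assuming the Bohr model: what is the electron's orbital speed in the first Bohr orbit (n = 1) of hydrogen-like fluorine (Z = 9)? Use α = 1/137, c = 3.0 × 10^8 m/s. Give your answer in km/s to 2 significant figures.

2.0 × 10^4 km/s

v_n = Zαc/n = 9 × 0.0073 × 3.0 × 10^8 / 1
    = 2.0 × 10^4 km/s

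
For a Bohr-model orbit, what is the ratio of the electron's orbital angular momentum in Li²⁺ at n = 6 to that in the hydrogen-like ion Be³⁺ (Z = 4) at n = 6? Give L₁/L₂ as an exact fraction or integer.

L = nℏ is independent of Z.
L₁/L₂ = n₁/n₂ = 6/6 = 1

1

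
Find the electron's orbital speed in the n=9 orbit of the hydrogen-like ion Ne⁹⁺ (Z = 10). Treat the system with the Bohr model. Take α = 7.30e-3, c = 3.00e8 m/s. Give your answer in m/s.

2.43e6 m/s

v_n = Zαc/n = 10 × 0.00730 × 3.00e8 / 9
    = 2.43e6 m/s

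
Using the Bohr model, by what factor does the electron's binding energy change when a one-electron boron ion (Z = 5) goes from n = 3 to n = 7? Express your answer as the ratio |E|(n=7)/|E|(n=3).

9/49

|E| ∝ Z^2 · n^-2; with Z fixed, |E| ∝ n^-2.
|E|(n=7)/|E|(n=3) = (7/3)^-2 = 9/49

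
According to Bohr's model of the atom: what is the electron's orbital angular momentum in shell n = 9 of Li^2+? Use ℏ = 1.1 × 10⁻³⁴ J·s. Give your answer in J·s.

L_n = nℏ = 9 × 1.1 × 10⁻³⁴ = 9.9 × 10⁻³⁴ J·s

9.9 × 10⁻³⁴ J·s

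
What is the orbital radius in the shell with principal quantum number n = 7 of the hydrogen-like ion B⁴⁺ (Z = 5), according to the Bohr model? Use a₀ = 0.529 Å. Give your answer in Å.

r_n = n²a₀/Z = 7² × 0.529 / 5
    = 49 × 0.529 / 5 = 5.18 Å

5.18 Å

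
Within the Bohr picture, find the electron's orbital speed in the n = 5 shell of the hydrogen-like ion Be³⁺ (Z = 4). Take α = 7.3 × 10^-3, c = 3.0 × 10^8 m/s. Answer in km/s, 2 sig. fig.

v_n = Zαc/n = 4 × 0.0073 × 3.0 × 10^8 / 5
    = 1800 km/s

1800 km/s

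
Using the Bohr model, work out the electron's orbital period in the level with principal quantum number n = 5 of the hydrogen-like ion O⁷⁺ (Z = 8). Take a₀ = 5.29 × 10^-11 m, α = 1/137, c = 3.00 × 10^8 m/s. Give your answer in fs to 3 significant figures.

0.296 fs

r = n²a₀/Z = 5²·5.29 × 10^-11/8 = 1.65 × 10^-10 m
v = Zαc/n = 8·0.00730·3.00 × 10^8/5 = 3.50 × 10^6 m/s
T = 2πr/v = 2.96 × 10^-16 s = 0.296 fs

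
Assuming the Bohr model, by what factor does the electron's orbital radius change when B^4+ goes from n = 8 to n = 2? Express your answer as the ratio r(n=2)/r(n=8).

1/16

r ∝ Z^-1 · n^2; with Z fixed, r ∝ n^2.
r(n=2)/r(n=8) = (2/8)^2 = 1/16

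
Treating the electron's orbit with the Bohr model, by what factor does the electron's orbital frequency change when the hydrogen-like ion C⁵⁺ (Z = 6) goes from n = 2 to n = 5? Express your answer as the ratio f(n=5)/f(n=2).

8/125

f ∝ Z^2 · n^-3; with Z fixed, f ∝ n^-3.
f(n=5)/f(n=2) = (5/2)^-3 = 8/125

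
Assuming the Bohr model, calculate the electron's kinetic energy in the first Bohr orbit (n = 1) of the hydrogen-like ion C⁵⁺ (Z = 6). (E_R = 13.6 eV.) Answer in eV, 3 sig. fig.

For a Coulomb orbit the virial theorem gives K = −E_n.
E_n = −E_R·Z²/n², so K = E_R·Z²/n² = 13.6 × 6²/1² = 490 eV

490 eV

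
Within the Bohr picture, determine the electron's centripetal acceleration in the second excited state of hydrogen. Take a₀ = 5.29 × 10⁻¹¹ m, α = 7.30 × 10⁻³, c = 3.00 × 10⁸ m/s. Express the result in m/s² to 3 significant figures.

1.12 × 10²¹ m/s²

r = n²a₀/Z = 4.76 × 10⁻¹⁰ m, v = Zαc/n = 7.30 × 10⁵ m/s
a = v²/r = (7.30 × 10⁵)² / 4.76 × 10⁻¹⁰ = 1.12 × 10²¹ m/s²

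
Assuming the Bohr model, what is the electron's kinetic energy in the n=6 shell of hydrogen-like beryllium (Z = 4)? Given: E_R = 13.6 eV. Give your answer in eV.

6.04 eV

For a Coulomb orbit the virial theorem gives K = −E_n.
E_n = −E_R·Z²/n², so K = E_R·Z²/n² = 13.6 × 4²/6² = 6.04 eV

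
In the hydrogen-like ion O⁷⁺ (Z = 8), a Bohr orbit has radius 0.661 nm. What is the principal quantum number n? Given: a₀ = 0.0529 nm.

10

r_n = n²a₀/Z ⇒ n² = rZ/a₀ = 0.661 × 8 / 0.0529 ≈ 99.96
n = 10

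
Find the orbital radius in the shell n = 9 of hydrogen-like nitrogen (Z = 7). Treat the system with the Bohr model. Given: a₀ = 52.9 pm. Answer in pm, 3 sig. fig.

r_n = n²a₀/Z = 9² × 52.9 / 7
    = 81 × 52.9 / 7 = 612 pm

612 pm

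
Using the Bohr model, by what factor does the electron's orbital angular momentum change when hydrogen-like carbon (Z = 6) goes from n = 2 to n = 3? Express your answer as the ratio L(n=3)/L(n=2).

L = nℏ depends only on n, so L ∝ n.
L(n=3)/L(n=2) = (3/2)^1 = 3/2

3/2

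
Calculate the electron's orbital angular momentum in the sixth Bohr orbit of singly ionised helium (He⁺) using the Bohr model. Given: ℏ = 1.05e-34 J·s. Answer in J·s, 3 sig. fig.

6.30e-34 J·s

L_n = nℏ = 6 × 1.05e-34 = 6.30e-34 J·s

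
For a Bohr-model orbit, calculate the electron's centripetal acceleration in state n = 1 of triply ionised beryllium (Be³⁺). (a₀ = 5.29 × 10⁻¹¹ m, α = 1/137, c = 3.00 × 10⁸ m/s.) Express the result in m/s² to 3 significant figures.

5.80 × 10²⁴ m/s²

r = n²a₀/Z = 1.32 × 10⁻¹¹ m, v = Zαc/n = 8.76 × 10⁶ m/s
a = v²/r = (8.76 × 10⁶)² / 1.32 × 10⁻¹¹ = 5.80 × 10²⁴ m/s²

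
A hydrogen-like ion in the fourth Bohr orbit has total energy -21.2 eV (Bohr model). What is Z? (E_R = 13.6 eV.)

5

E_n = −E_R Z²/n² ⇒ Z² = −E_n n²/E_R = 21.2 × 4² / 13.6 ≈ 24.94
Z = 5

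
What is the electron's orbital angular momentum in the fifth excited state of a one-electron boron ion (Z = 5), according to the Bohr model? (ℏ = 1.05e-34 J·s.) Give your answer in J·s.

6.30e-34 J·s

L_n = nℏ = 6 × 1.05e-34 = 6.30e-34 J·s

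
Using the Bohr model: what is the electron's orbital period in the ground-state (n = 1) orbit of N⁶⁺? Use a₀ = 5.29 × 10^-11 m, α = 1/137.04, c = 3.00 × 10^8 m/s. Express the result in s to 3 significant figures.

r = n²a₀/Z = 1²·5.29 × 10^-11/7 = 7.56 × 10^-12 m
v = Zαc/n = 7·0.00730·3.00 × 10^8/1 = 1.53 × 10^7 m/s
T = 2πr/v = 3.10 × 10^-18 s

3.10 × 10^-18 s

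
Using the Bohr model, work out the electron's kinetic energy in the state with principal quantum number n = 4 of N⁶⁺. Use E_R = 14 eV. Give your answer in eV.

43 eV

For a Coulomb orbit the virial theorem gives K = −E_n.
E_n = −E_R·Z²/n², so K = E_R·Z²/n² = 14 × 7²/4² = 43 eV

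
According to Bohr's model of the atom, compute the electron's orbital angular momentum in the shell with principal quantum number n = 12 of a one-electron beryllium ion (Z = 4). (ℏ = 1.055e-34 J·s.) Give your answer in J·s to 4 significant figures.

1.266e-33 J·s

L_n = nℏ = 12 × 1.055e-34 = 1.266e-33 J·s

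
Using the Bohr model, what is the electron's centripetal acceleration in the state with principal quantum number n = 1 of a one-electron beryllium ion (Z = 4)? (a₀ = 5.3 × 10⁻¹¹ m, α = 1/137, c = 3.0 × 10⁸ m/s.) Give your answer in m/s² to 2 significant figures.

r = n²a₀/Z = 1.3 × 10⁻¹¹ m, v = Zαc/n = 8.8 × 10⁶ m/s
a = v²/r = (8.8 × 10⁶)² / 1.3 × 10⁻¹¹ = 5.8 × 10²⁴ m/s²

5.8 × 10²⁴ m/s²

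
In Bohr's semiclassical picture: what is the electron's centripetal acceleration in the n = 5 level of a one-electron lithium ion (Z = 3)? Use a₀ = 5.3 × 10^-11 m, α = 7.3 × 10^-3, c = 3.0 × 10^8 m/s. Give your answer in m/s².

r = n²a₀/Z = 4.4 × 10^-10 m, v = Zαc/n = 1.3 × 10^6 m/s
a = v²/r = (1.3 × 10^6)² / 4.4 × 10^-10 = 3.9 × 10^21 m/s²

3.9 × 10^21 m/s²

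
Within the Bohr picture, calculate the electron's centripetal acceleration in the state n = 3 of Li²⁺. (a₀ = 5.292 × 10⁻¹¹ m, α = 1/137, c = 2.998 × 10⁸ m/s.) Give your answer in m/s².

r = n²a₀/Z = 1.588 × 10⁻¹⁰ m, v = Zαc/n = 2.188 × 10⁶ m/s
a = v²/r = (2.188 × 10⁶)² / 1.588 × 10⁻¹⁰ = 3.016 × 10²² m/s²

3.016 × 10²² m/s²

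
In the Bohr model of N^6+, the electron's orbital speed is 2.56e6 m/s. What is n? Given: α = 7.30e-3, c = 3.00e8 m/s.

v_n = Zαc/n ⇒ n = Zαc/v = 7 × 0.00730 × 3.00e8 / 2.56e6 ≈ 5.99
n = 6

6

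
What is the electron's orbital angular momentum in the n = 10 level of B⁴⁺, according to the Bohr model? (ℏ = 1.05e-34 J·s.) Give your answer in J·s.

L_n = nℏ = 10 × 1.05e-34 = 1.05e-33 J·s

1.05e-33 J·s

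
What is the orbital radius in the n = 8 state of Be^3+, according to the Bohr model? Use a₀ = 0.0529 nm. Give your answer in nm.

0.846 nm

r_n = n²a₀/Z = 8² × 0.0529 / 4
    = 64 × 0.0529 / 4 = 0.846 nm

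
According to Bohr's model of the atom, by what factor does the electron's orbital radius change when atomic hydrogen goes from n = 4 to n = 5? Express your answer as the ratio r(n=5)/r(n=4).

25/16

r ∝ Z^-1 · n^2; with Z fixed, r ∝ n^2.
r(n=5)/r(n=4) = (5/4)^2 = 25/16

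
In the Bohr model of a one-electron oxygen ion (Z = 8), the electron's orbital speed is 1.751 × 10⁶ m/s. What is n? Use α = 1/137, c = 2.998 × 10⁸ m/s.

10

v_n = Zαc/n ⇒ n = Zαc/v = 8 × 0.007299 × 2.998 × 10⁸ / 1.751 × 10⁶ ≈ 10.00
n = 10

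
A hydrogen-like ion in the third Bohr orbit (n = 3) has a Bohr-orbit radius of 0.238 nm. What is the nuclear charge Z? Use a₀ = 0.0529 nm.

r_n = n²a₀/Z ⇒ Z = n²a₀/r = 3² × 0.0529 / 0.238 ≈ 2.00
Z = 2

2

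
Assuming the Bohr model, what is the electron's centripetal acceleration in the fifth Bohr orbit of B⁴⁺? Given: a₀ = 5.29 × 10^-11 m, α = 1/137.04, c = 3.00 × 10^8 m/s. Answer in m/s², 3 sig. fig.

1.81 × 10^22 m/s²

r = n²a₀/Z = 2.64 × 10^-10 m, v = Zαc/n = 2.19 × 10^6 m/s
a = v²/r = (2.19 × 10^6)² / 2.64 × 10^-10 = 1.81 × 10^22 m/s²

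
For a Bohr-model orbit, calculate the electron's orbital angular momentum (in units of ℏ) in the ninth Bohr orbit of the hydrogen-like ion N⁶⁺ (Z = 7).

9

L_n = nℏ, so L/ℏ = n = 9.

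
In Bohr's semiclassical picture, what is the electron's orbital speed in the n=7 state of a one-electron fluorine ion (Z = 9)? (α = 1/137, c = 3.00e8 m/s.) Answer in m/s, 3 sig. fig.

v_n = Zαc/n = 9 × 0.00730 × 3.00e8 / 7
    = 2.82e6 m/s

2.82e6 m/s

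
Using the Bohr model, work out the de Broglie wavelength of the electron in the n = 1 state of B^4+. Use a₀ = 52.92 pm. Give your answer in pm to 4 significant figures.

The Bohr quantisation condition is nλ = 2πr_n.
r_n = n²a₀/Z = 10.58 pm
λ = 2πr_n/n = 2π·10.58/1 = 66.50 pm

66.50 pm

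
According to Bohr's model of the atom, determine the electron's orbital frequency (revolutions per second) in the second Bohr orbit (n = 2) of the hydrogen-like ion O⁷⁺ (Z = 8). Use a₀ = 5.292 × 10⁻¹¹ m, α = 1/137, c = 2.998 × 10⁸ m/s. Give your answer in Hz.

5.265 × 10¹⁶ Hz

r = n²a₀/Z = 2.646 × 10⁻¹¹ m, v = Zαc/n = 8.753 × 10⁶ m/s
f = v/(2πr) = 5.265 × 10¹⁶ Hz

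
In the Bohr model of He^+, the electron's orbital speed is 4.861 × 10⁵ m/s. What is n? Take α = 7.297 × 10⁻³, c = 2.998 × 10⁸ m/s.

v_n = Zαc/n ⇒ n = Zαc/v = 2 × 0.007297 × 2.998 × 10⁸ / 4.861 × 10⁵ ≈ 9.00
n = 9

9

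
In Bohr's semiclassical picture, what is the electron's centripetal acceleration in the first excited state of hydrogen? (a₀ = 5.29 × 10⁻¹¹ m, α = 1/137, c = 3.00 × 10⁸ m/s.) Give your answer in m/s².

5.67 × 10²¹ m/s²

r = n²a₀/Z = 2.12 × 10⁻¹⁰ m, v = Zαc/n = 1.09 × 10⁶ m/s
a = v²/r = (1.09 × 10⁶)² / 2.12 × 10⁻¹⁰ = 5.67 × 10²¹ m/s²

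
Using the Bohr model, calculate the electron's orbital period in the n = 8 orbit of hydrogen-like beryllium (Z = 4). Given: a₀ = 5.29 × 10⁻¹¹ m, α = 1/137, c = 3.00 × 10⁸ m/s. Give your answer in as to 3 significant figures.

4860 as

r = n²a₀/Z = 8²·5.29 × 10⁻¹¹/4 = 8.46 × 10⁻¹⁰ m
v = Zαc/n = 4·0.00730·3.00 × 10⁸/8 = 1.09 × 10⁶ m/s
T = 2πr/v = 4.86 × 10⁻¹⁵ s = 4860 as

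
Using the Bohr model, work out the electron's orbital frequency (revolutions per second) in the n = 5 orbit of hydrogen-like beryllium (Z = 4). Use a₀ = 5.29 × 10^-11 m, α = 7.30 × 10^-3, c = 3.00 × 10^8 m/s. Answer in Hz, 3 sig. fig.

r = n²a₀/Z = 3.31 × 10^-10 m, v = Zαc/n = 1.75 × 10^6 m/s
f = v/(2πr) = 8.43 × 10^14 Hz

8.43 × 10^14 Hz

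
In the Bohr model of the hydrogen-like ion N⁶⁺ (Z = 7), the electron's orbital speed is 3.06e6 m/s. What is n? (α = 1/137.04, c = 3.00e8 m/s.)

v_n = Zαc/n ⇒ n = Zαc/v = 7 × 0.00730 × 3.00e8 / 3.06e6 ≈ 5.01
n = 5

5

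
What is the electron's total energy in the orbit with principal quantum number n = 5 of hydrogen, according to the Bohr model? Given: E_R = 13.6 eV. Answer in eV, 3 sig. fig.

E_n = −E_R·Z²/n² = −13.6 × 1²/5² = -0.544 eV

-0.544 eV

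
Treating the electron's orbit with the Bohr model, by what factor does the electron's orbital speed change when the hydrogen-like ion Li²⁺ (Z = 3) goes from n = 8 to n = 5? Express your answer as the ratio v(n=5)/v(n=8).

v ∝ Z^1 · n^-1; with Z fixed, v ∝ n^-1.
v(n=5)/v(n=8) = (5/8)^-1 = 8/5

8/5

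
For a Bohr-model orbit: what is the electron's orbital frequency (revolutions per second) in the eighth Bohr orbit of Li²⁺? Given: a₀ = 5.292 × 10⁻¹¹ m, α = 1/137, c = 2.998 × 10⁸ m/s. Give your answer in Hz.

1.157 × 10¹⁴ Hz

r = n²a₀/Z = 1.129 × 10⁻⁹ m, v = Zαc/n = 8.206 × 10⁵ m/s
f = v/(2πr) = 1.157 × 10¹⁴ Hz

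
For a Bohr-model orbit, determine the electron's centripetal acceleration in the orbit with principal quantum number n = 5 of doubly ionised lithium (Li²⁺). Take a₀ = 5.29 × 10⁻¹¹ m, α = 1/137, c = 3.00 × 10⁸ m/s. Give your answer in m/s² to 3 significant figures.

r = n²a₀/Z = 4.41 × 10⁻¹⁰ m, v = Zαc/n = 1.31 × 10⁶ m/s
a = v²/r = (1.31 × 10⁶)² / 4.41 × 10⁻¹⁰ = 3.92 × 10²¹ m/s²

3.92 × 10²¹ m/s²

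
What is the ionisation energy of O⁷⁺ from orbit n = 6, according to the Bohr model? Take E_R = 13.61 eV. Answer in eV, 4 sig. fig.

E_n = −E_R·Z²/n² = −13.61 × 8²/6² eV = -24.20 eV
Ionisation energy = −E_n = 24.20 eV

24.20 eV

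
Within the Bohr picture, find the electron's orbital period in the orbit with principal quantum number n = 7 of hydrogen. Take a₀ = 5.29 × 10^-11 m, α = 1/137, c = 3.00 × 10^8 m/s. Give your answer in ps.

0.0521 ps

r = n²a₀/Z = 7²·5.29 × 10^-11/1 = 2.59 × 10^-9 m
v = Zαc/n = 1·0.00730·3.00 × 10^8/7 = 3.13 × 10^5 m/s
T = 2πr/v = 5.21 × 10^-14 s = 0.0521 ps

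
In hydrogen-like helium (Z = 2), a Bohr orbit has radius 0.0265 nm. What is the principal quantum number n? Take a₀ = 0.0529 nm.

1

r_n = n²a₀/Z ⇒ n² = rZ/a₀ = 0.0265 × 2 / 0.0529 ≈ 1.00
n = 1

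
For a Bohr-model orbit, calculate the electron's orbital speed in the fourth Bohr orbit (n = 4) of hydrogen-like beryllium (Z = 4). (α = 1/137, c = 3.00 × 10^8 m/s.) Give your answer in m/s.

v_n = Zαc/n = 4 × 0.00730 × 3.00 × 10^8 / 4
    = 2.19 × 10^6 m/s

2.19 × 10^6 m/s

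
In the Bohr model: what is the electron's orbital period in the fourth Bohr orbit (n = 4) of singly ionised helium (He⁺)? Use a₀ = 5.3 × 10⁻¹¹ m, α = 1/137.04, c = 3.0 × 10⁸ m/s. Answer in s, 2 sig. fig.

2.4 × 10⁻¹⁵ s

r = n²a₀/Z = 4²·5.3 × 10⁻¹¹/2 = 4.2 × 10⁻¹⁰ m
v = Zαc/n = 2·0.0073·3.0 × 10⁸/4 = 1.1 × 10⁶ m/s
T = 2πr/v = 2.4 × 10⁻¹⁵ s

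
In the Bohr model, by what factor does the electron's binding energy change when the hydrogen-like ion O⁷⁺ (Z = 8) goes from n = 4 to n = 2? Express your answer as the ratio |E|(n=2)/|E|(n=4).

4

|E| ∝ Z^2 · n^-2; with Z fixed, |E| ∝ n^-2.
|E|(n=2)/|E|(n=4) = (2/4)^-2 = 4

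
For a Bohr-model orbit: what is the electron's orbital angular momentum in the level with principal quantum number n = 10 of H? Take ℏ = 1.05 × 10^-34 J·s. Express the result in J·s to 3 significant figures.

L_n = nℏ = 10 × 1.05 × 10^-34 = 1.05 × 10^-33 J·s

1.05 × 10^-33 J·s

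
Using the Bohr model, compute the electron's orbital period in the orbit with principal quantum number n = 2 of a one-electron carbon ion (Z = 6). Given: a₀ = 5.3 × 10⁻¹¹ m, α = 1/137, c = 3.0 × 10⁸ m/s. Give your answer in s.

r = n²a₀/Z = 2²·5.3 × 10⁻¹¹/6 = 3.5 × 10⁻¹¹ m
v = Zαc/n = 6·0.0073·3.0 × 10⁸/2 = 6.6 × 10⁶ m/s
T = 2πr/v = 3.4 × 10⁻¹⁷ s

3.4 × 10⁻¹⁷ s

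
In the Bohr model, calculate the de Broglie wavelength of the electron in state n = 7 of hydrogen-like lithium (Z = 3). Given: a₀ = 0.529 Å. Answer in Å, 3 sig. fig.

7.76 Å

The Bohr quantisation condition is nλ = 2πr_n.
r_n = n²a₀/Z = 8.64 Å
λ = 2πr_n/n = 2π·8.64/7 = 7.76 Å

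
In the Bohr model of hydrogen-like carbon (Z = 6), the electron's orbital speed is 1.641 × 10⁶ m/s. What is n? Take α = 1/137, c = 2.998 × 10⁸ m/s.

8

v_n = Zαc/n ⇒ n = Zαc/v = 6 × 0.007299 × 2.998 × 10⁸ / 1.641 × 10⁶ ≈ 8.00
n = 8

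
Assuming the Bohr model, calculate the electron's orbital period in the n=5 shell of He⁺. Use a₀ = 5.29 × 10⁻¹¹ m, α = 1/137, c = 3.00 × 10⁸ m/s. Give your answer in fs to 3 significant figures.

r = n²a₀/Z = 5²·5.29 × 10⁻¹¹/2 = 6.61 × 10⁻¹⁰ m
v = Zαc/n = 2·0.00730·3.00 × 10⁸/5 = 8.76 × 10⁵ m/s
T = 2πr/v = 4.74 × 10⁻¹⁵ s = 4.74 fs

4.74 fs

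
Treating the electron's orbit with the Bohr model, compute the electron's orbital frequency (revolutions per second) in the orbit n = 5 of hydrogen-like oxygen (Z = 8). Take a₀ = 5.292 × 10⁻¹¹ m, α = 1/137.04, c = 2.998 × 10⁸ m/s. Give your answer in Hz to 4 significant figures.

r = n²a₀/Z = 1.654 × 10⁻¹⁰ m, v = Zαc/n = 3.500 × 10⁶ m/s
f = v/(2πr) = 3.369 × 10¹⁵ Hz

3.369 × 10¹⁵ Hz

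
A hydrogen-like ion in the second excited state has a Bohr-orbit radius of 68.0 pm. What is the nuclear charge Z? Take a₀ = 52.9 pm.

r_n = n²a₀/Z ⇒ Z = n²a₀/r = 3² × 52.9 / 68.0 ≈ 7.00
Z = 7

7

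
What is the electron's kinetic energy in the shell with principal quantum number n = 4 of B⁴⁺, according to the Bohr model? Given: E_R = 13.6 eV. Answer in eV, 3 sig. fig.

21.2 eV

For a Coulomb orbit the virial theorem gives K = −E_n.
E_n = −E_R·Z²/n², so K = E_R·Z²/n² = 13.6 × 5²/4² = 21.2 eV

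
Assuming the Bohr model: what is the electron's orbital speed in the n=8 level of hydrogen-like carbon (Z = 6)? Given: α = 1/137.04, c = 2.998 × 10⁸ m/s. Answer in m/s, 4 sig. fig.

1.641 × 10⁶ m/s

v_n = Zαc/n = 6 × 0.007297 × 2.998 × 10⁸ / 8
    = 1.641 × 10⁶ m/s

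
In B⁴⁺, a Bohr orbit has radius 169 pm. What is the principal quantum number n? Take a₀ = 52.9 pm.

r_n = n²a₀/Z ⇒ n² = rZ/a₀ = 169 × 5 / 52.9 ≈ 15.97
n = 4

4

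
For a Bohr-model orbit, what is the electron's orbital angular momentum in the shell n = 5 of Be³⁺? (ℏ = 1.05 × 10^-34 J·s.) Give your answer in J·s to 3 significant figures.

5.25 × 10^-34 J·s

L_n = nℏ = 5 × 1.05 × 10^-34 = 5.25 × 10^-34 J·s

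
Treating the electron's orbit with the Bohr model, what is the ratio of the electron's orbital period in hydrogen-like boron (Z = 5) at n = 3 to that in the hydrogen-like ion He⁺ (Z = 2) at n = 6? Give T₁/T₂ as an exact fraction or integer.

1/50

T ∝ Z^-2 · n^3
T₁/T₂ = (5/2)^-2 · (3/6)^3 = 1/50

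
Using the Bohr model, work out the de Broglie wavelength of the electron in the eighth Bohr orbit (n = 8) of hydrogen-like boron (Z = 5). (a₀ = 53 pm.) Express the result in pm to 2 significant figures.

530 pm

The Bohr quantisation condition is nλ = 2πr_n.
r_n = n²a₀/Z = 680 pm
λ = 2πr_n/n = 2π·680/8 = 530 pm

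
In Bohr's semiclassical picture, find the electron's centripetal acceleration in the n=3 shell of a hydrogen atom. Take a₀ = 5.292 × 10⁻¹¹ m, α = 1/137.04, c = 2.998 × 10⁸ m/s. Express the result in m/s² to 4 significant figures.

r = n²a₀/Z = 4.763 × 10⁻¹⁰ m, v = Zαc/n = 7.292 × 10⁵ m/s
a = v²/r = (7.292 × 10⁵)² / 4.763 × 10⁻¹⁰ = 1.117 × 10²¹ m/s²

1.117 × 10²¹ m/s²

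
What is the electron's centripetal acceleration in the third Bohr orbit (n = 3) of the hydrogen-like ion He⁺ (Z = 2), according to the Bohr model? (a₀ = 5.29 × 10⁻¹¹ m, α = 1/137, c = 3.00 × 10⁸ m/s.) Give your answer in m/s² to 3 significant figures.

8.95 × 10²¹ m/s²

r = n²a₀/Z = 2.38 × 10⁻¹⁰ m, v = Zαc/n = 1.46 × 10⁶ m/s
a = v²/r = (1.46 × 10⁶)² / 2.38 × 10⁻¹⁰ = 8.95 × 10²¹ m/s²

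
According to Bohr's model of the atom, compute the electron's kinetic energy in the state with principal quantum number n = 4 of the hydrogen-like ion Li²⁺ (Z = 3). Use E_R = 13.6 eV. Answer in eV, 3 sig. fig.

For a Coulomb orbit the virial theorem gives K = −E_n.
E_n = −E_R·Z²/n², so K = E_R·Z²/n² = 13.6 × 3²/4² = 7.65 eV

7.65 eV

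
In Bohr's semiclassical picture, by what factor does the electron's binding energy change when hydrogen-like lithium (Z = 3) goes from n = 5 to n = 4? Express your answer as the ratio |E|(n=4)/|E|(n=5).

|E| ∝ Z^2 · n^-2; with Z fixed, |E| ∝ n^-2.
|E|(n=4)/|E|(n=5) = (4/5)^-2 = 25/16

25/16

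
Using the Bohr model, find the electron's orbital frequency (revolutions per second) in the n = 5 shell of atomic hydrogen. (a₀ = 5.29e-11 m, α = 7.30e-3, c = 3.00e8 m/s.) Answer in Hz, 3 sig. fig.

5.27e13 Hz

r = n²a₀/Z = 1.32e-9 m, v = Zαc/n = 4.38e5 m/s
f = v/(2πr) = 5.27e13 Hz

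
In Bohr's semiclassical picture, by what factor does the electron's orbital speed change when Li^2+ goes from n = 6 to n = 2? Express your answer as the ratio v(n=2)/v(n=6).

v ∝ Z^1 · n^-1; with Z fixed, v ∝ n^-1.
v(n=2)/v(n=6) = (2/6)^-1 = 3

3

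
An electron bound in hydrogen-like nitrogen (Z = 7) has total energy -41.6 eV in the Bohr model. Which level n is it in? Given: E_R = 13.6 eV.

4

E_n = −E_R Z²/n² ⇒ n² = E_R Z²/(−E_n) = 13.6 × 7² / 41.6 ≈ 16.02
n = 4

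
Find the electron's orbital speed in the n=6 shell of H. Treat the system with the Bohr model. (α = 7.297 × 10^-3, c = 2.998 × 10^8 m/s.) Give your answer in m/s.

3.646 × 10^5 m/s

v_n = Zαc/n = 1 × 0.007297 × 2.998 × 10^8 / 6
    = 3.646 × 10^5 m/s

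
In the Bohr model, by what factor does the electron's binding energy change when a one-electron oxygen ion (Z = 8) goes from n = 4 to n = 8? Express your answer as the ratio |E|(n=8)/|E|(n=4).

1/4

|E| ∝ Z^2 · n^-2; with Z fixed, |E| ∝ n^-2.
|E|(n=8)/|E|(n=4) = (8/4)^-2 = 1/4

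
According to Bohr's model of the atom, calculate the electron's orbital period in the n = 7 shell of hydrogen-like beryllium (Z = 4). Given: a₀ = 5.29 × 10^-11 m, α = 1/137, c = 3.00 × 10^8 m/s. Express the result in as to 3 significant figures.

r = n²a₀/Z = 7²·5.29 × 10^-11/4 = 6.48 × 10^-10 m
v = Zαc/n = 4·0.00730·3.00 × 10^8/7 = 1.25 × 10^6 m/s
T = 2πr/v = 3.25 × 10^-15 s = 3250 as

3250 as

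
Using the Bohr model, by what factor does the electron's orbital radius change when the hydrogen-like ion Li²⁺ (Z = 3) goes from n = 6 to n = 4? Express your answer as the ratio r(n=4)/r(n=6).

r ∝ Z^-1 · n^2; with Z fixed, r ∝ n^2.
r(n=4)/r(n=6) = (4/6)^2 = 4/9

4/9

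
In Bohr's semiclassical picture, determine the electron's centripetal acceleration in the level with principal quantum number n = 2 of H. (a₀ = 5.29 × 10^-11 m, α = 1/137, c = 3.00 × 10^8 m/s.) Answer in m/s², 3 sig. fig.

r = n²a₀/Z = 2.12 × 10^-10 m, v = Zαc/n = 1.09 × 10^6 m/s
a = v²/r = (1.09 × 10^6)² / 2.12 × 10^-10 = 5.67 × 10^21 m/s²

5.67 × 10^21 m/s²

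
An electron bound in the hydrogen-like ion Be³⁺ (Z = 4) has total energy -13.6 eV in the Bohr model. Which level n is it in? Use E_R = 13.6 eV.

4

E_n = −E_R Z²/n² ⇒ n² = E_R Z²/(−E_n) = 13.6 × 4² / 13.6 ≈ 16.00
n = 4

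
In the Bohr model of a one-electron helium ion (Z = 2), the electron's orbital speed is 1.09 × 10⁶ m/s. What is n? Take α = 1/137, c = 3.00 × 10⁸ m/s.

v_n = Zαc/n ⇒ n = Zαc/v = 2 × 0.00730 × 3.00 × 10⁸ / 1.09 × 10⁶ ≈ 4.02
n = 4

4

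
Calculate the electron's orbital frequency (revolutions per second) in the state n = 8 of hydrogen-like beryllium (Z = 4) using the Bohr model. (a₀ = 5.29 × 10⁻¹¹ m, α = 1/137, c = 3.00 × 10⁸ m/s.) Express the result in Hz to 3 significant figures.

2.06 × 10¹⁴ Hz

r = n²a₀/Z = 8.46 × 10⁻¹⁰ m, v = Zαc/n = 1.09 × 10⁶ m/s
f = v/(2πr) = 2.06 × 10¹⁴ Hz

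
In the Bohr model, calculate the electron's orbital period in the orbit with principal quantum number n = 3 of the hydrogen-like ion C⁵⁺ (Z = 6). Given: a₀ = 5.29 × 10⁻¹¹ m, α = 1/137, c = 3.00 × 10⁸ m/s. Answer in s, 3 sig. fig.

r = n²a₀/Z = 3²·5.29 × 10⁻¹¹/6 = 7.94 × 10⁻¹¹ m
v = Zαc/n = 6·0.00730·3.00 × 10⁸/3 = 4.38 × 10⁶ m/s
T = 2πr/v = 1.14 × 10⁻¹⁶ s

1.14 × 10⁻¹⁶ s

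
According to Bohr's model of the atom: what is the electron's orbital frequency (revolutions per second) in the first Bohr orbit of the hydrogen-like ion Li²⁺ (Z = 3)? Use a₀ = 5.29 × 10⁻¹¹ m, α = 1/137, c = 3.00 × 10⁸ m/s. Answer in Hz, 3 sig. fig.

r = n²a₀/Z = 1.76 × 10⁻¹¹ m, v = Zαc/n = 6.57 × 10⁶ m/s
f = v/(2πr) = 5.93 × 10¹⁶ Hz

5.93 × 10¹⁶ Hz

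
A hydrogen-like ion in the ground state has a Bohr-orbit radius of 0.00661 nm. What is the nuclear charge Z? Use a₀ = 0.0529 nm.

8

r_n = n²a₀/Z ⇒ Z = n²a₀/r = 1² × 0.0529 / 0.00661 ≈ 8.00
Z = 8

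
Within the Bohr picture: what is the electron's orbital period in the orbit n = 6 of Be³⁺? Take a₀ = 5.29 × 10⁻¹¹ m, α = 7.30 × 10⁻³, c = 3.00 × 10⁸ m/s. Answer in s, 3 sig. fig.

2.05 × 10⁻¹⁵ s

r = n²a₀/Z = 6²·5.29 × 10⁻¹¹/4 = 4.76 × 10⁻¹⁰ m
v = Zαc/n = 4·0.00730·3.00 × 10⁸/6 = 1.46 × 10⁶ m/s
T = 2πr/v = 2.05 × 10⁻¹⁵ s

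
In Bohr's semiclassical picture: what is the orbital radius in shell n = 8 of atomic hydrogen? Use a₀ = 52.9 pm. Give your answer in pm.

r_n = n²a₀/Z = 8² × 52.9 / 1
    = 64 × 52.9 / 1 = 3390 pm

3390 pm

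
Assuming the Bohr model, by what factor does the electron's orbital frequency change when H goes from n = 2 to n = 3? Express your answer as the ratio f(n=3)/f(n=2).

8/27

f ∝ Z^2 · n^-3; with Z fixed, f ∝ n^-3.
f(n=3)/f(n=2) = (3/2)^-3 = 8/27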